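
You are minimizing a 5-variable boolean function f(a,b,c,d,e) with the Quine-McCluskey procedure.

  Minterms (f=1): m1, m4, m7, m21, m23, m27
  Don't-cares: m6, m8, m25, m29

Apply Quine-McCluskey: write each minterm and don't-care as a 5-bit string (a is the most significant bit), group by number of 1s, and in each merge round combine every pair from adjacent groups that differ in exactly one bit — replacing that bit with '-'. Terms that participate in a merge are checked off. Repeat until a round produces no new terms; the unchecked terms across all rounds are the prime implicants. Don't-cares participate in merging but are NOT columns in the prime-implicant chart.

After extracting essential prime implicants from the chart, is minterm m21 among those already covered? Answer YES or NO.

NO

Round 0: 00001 00100✓ 00110✓ 00111✓ 01000 10101✓ 10111✓ 11001✓ 11011✓ 11101✓
Round 1: -0111 001-0 0011- 1-101 101-1 11-01 110-1
PIs = {-0111, 00001, 001-0, 0011-, 01000, 1-101, 101-1, 11-01, 110-1}
Coverage chart:
  m1: 00001 ←essential
  m4: 001-0 ←essential
  m7: -0111,0011-
  m21: 1-101,101-1
  m23: -0111,101-1
  m27: 110-1 ←essential
Essential: 00001, 001-0, 110-1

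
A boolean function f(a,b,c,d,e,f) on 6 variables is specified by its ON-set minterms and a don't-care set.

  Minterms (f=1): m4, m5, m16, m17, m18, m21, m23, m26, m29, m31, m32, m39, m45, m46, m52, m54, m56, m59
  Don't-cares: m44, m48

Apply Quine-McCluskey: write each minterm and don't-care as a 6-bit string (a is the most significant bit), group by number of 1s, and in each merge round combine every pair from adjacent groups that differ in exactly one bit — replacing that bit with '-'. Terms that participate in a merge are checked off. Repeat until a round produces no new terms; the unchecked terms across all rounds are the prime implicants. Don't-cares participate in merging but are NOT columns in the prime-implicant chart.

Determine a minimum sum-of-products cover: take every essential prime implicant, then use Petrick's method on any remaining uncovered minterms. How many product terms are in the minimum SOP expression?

11

size-2^0 implicants → 000100(✓)  000101(✓)  010000(✓)  010001(✓)  010010(✓)  010101(✓)  010111(✓)  011010(✓)  011101(✓)  011111(✓)  100000(✓)  100111  101100(✓)  101101(✓)  101110(✓)  110000(✓)  110100(✓)  110110(✓)  111000(✓)  111011
size-2^1 implicants → -10000  0-0101  00010-  01-010  01-101(✓)  01-111(✓)  010-01  0100-0  01000-  0101-1(✓)  0111-1(✓)  1-0000  1011-0  10110-  11-000  110-00  1101-0
size-2^2 implicants → 01-1-1
Unchecked terms (primes): -10000, 0-0101, 00010-, 01-010, 01-1-1, 010-01, 0100-0, 01000-, 1-0000, 100111, 1011-0, 10110-, 11-000, 110-00, 1101-0, 111011
Minterm coverage:
  m4 ⊆ 00010- [E]
  m5 ⊆ 0-0101,00010-
  m16 ⊆ -10000,0100-0,01000-
  m17 ⊆ 010-01,01000-
  m18 ⊆ 01-010,0100-0
  m21 ⊆ 0-0101,01-1-1,010-01
  m23 ⊆ 01-1-1 [E]
  m26 ⊆ 01-010 [E]
  m29 ⊆ 01-1-1 [E]
  m31 ⊆ 01-1-1 [E]
  m32 ⊆ 1-0000 [E]
  m39 ⊆ 100111 [E]
  m45 ⊆ 10110- [E]
  m46 ⊆ 1011-0 [E]
  m52 ⊆ 110-00,1101-0
  m54 ⊆ 1101-0 [E]
  m56 ⊆ 11-000 [E]
  m59 ⊆ 111011 [E]
E = {00010-, 01-010, 01-1-1, 1-0000, 100111, 1011-0, 10110-, 11-000, 1101-0, 111011}
Petrick residual → 01000-
Cover = a'b'c'de' + a'bd'ef' + a'bdf + a'bc'd'e' + ac'd'e'f' + ab'c'def + ab'cdf' + ab'cde' + abd'e'f' + abc'df' + abcd'ef  |cover|=11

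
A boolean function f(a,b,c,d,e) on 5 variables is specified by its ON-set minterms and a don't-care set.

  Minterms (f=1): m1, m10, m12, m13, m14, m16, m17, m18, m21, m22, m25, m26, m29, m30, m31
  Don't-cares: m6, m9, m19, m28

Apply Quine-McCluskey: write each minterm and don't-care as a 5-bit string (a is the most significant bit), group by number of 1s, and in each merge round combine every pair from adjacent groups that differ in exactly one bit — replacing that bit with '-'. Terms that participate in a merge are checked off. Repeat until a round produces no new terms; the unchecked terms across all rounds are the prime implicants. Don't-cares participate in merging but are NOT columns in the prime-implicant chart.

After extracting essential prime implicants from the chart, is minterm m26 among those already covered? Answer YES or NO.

size-2^0 implicants → 00001(✓)  00110(✓)  01001(✓)  01010(✓)  01100(✓)  01101(✓)  01110(✓)  10000(✓)  10001(✓)  10010(✓)  10011(✓)  10101(✓)  10110(✓)  11001(✓)  11010(✓)  11100(✓)  11101(✓)  11110(✓)  11111(✓)
size-2^1 implicants → -0001(✓)  -0110(✓)  -1001(✓)  -1010(✓)  -1100(✓)  -1101(✓)  -1110(✓)  0-001(✓)  0-110(✓)  01-01(✓)  01-10(✓)  011-0(✓)  0110-(✓)  1-001(✓)  1-010(✓)  1-101(✓)  1-110(✓)  10-01(✓)  10-10(✓)  100-0(✓)  100-1(✓)  1000-(✓)  1001-(✓)  11-01(✓)  11-10(✓)  111-0(✓)  111-1(✓)  1110-(✓)  1111-(✓)
size-2^2 implicants → --001  --110  -1-01  -1-10  -11-0  -110-  1--01  1--10  100--  111--
Unchecked terms (primes): --001, --110, -1-01, -1-10, -11-0, -110-, 1--01, 1--10, 100--, 111--
Minterm coverage:
  m1 ⊆ --001 [E]
  m10 ⊆ -1-10 [E]
  m12 ⊆ -11-0,-110-
  m13 ⊆ -1-01,-110-
  m14 ⊆ --110,-1-10,-11-0
  m16 ⊆ 100-- [E]
  m17 ⊆ --001,1--01,100--
  m18 ⊆ 1--10,100--
  m21 ⊆ 1--01 [E]
  m22 ⊆ --110,1--10
  m25 ⊆ --001,-1-01,1--01
  m26 ⊆ -1-10,1--10
  m29 ⊆ -1-01,-110-,1--01,111--
  m30 ⊆ --110,-1-10,-11-0,1--10,111--
  m31 ⊆ 111-- [E]
E = {--001, -1-10, 1--01, 100--, 111--}

YES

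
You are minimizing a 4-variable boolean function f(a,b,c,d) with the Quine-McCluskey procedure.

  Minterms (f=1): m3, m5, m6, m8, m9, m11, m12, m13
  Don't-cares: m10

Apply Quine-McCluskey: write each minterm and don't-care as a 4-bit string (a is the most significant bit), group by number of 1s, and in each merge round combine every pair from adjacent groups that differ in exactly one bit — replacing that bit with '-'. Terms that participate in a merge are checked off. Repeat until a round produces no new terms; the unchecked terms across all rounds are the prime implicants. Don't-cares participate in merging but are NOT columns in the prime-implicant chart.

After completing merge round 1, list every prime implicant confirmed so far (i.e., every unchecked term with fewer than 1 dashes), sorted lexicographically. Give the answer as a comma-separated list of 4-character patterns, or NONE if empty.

0110

[col 0] 0011*, 0101*, 0110, 1000*, 1001*, 1010*, 1011*, 1100*, 1101*
[col 1] -011, -101, 1-00*, 1-01*, 10-0*, 10-1*, 100-*, 101-*, 110-*
[col 2] 1-0-, 10--
Prime implicants: -011, -101, 0110, 1-0-, 10--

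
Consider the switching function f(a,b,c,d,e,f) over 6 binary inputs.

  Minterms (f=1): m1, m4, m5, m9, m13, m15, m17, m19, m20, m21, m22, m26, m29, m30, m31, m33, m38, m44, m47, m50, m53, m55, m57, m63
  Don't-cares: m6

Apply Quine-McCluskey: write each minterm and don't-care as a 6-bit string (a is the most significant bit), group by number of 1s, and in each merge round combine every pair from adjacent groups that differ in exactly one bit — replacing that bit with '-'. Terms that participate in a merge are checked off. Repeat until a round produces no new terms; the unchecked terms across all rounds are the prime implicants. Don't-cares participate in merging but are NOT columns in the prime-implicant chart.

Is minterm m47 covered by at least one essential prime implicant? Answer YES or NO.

YES

size-2^0 implicants → 000001(✓)  000100(✓)  000101(✓)  000110(✓)  001001(✓)  001101(✓)  001111(✓)  010001(✓)  010011(✓)  010100(✓)  010101(✓)  010110(✓)  011010(✓)  011101(✓)  011110(✓)  011111(✓)  100001(✓)  100110(✓)  101100  101111(✓)  110010  110101(✓)  110111(✓)  111001  111111(✓)
size-2^1 implicants → -00001  -00110  -01111(✓)  -10101  -11111(✓)  0-0001(✓)  0-0100(✓)  0-0101(✓)  0-0110(✓)  0-1101(✓)  0-1111(✓)  00-001(✓)  00-101(✓)  000-01(✓)  0001-0(✓)  00010-(✓)  001-01(✓)  0011-1(✓)  01-101(✓)  01-110  010-01(✓)  0100-1  0101-0(✓)  01010-(✓)  011-10  0111-1(✓)  01111-  1-1111(✓)  11-111  1101-1
size-2^2 implicants → --1111  0--101  0-0-01  0-01-0  0-010-  0-11-1  00--01
Unchecked terms (primes): --1111, -00001, -00110, -10101, 0--101, 0-0-01, 0-01-0, 0-010-, 0-11-1, 00--01, 01-110, 0100-1, 011-10, 01111-, 101100, 11-111, 110010, 1101-1, 111001
Minterm coverage:
  m1 ⊆ -00001,0-0-01,00--01
  m4 ⊆ 0-01-0,0-010-
  m5 ⊆ 0--101,0-0-01,0-010-,00--01
  m9 ⊆ 00--01 [E]
  m13 ⊆ 0--101,0-11-1,00--01
  m15 ⊆ --1111,0-11-1
  m17 ⊆ 0-0-01,0100-1
  m19 ⊆ 0100-1 [E]
  m20 ⊆ 0-01-0,0-010-
  m21 ⊆ -10101,0--101,0-0-01,0-010-
  m22 ⊆ 0-01-0,01-110
  m26 ⊆ 011-10 [E]
  m29 ⊆ 0--101,0-11-1
  m30 ⊆ 01-110,011-10,01111-
  m31 ⊆ --1111,0-11-1,01111-
  m33 ⊆ -00001 [E]
  m38 ⊆ -00110 [E]
  m44 ⊆ 101100 [E]
  m47 ⊆ --1111 [E]
  m50 ⊆ 110010 [E]
  m53 ⊆ -10101,1101-1
  m55 ⊆ 11-111,1101-1
  m57 ⊆ 111001 [E]
  m63 ⊆ --1111,11-111
E = {--1111, -00001, -00110, 00--01, 0100-1, 011-10, 101100, 110010, 111001}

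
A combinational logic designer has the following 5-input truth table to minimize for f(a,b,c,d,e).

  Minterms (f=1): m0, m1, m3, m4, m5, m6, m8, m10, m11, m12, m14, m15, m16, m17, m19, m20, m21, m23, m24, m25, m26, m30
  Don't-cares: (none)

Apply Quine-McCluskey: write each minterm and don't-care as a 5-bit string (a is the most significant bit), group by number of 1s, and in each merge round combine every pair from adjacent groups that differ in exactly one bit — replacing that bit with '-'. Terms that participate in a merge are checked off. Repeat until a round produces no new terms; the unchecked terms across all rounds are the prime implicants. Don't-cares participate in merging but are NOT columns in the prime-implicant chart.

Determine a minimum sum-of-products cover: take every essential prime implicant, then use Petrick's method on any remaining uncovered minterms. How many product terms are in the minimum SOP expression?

8

Round 0: 00000✓ 00001✓ 00011✓ 00100✓ 00101✓ 00110✓ 01000✓ 01010✓ 01011✓ 01100✓ 01110✓ 01111✓ 10000✓ 10001✓ 10011✓ 10100✓ 10101✓ 10111✓ 11000✓ 11001✓ 11010✓ 11110✓
Round 1: -0000✓ -0001✓ -0011✓ -0100✓ -0101✓ -1000✓ -1010✓ -1110✓ 0-000✓ 0-011 0-100✓ 0-110✓ 00-00✓ 00-01✓ 000-1✓ 0000-✓ 001-0✓ 0010-✓ 01-00✓ 01-10✓ 01-11✓ 010-0✓ 0101-✓ 011-0✓ 0111-✓ 1-000✓ 1-001✓ 10-00✓ 10-01✓ 10-11✓ 100-1✓ 1000-✓ 101-1✓ 1010-✓ 11-10✓ 110-0✓ 1100-✓
Round 2: --000 -0-00✓ -0-01✓ -00-1 -000-✓ -010-✓ -1-10 -10-0 0--00 0-1-0 00-0-✓ 01--0 01-1- 1-00- 10--1 10-0-✓
Round 3: -0-0-
PIs = {--000, -0-0-, -00-1, -1-10, -10-0, 0--00, 0-011, 0-1-0, 01--0, 01-1-, 1-00-, 10--1}
Coverage chart:
  m0: --000,-0-0-,0--00
  m1: -0-0-,-00-1
  m3: -00-1,0-011
  m4: -0-0-,0--00,0-1-0
  m5: -0-0- ←essential
  m6: 0-1-0 ←essential
  m8: --000,-10-0,0--00,01--0
  m10: -1-10,-10-0,01--0,01-1-
  m11: 0-011,01-1-
  m12: 0--00,0-1-0,01--0
  m14: -1-10,0-1-0,01--0,01-1-
  m15: 01-1- ←essential
  m16: --000,-0-0-,1-00-
  m17: -0-0-,-00-1,1-00-,10--1
  m19: -00-1,10--1
  m20: -0-0- ←essential
  m21: -0-0-,10--1
  m23: 10--1 ←essential
  m24: --000,-10-0,1-00-
  m25: 1-00- ←essential
  m26: -1-10,-10-0
  m30: -1-10 ←essential
Essential: -0-0-, -1-10, 0-1-0, 01-1-, 1-00-, 10--1
Petrick residual → --000, -00-1
Min cover (8 terms): c'd'e' + b'd' + b'c'e + bde' + a'ce' + a'bd + ac'd' + ab'e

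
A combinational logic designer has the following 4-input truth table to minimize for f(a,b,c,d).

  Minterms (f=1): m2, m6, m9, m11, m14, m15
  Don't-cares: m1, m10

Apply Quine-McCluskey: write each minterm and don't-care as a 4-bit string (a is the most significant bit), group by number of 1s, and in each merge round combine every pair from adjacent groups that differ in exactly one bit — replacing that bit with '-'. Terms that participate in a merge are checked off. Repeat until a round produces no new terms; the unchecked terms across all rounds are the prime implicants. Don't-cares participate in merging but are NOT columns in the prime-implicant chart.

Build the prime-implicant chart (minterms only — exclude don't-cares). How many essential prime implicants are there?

Round 0: 0001✓ 0010✓ 0110✓ 1001✓ 1010✓ 1011✓ 1110✓ 1111✓
Round 1: -001 -010✓ -110✓ 0-10✓ 1-10✓ 1-11✓ 10-1 101-✓ 111-✓
Round 2: --10 1-1-
PIs = {--10, -001, 1-1-, 10-1}
Coverage chart:
  m2: --10 ←essential
  m6: --10 ←essential
  m9: -001,10-1
  m11: 1-1-,10-1
  m14: --10,1-1-
  m15: 1-1- ←essential
Essential: --10, 1-1-

2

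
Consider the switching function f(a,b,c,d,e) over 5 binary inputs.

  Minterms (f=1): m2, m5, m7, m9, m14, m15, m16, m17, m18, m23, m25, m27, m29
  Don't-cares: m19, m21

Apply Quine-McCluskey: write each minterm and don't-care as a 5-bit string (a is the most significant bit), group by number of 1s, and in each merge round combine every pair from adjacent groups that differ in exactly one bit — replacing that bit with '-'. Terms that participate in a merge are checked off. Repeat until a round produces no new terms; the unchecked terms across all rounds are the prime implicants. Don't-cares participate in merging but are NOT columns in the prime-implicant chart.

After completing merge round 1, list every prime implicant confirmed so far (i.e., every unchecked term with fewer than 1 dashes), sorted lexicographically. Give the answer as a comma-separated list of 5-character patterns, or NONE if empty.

NONE

size-2^0 implicants → 00010(✓)  00101(✓)  00111(✓)  01001(✓)  01110(✓)  01111(✓)  10000(✓)  10001(✓)  10010(✓)  10011(✓)  10101(✓)  10111(✓)  11001(✓)  11011(✓)  11101(✓)
size-2^1 implicants → -0010  -0101(✓)  -0111(✓)  -1001  0-111  001-1(✓)  0111-  1-001(✓)  1-011(✓)  1-101(✓)  10-01(✓)  10-11(✓)  100-0(✓)  100-1(✓)  1000-(✓)  1001-(✓)  101-1(✓)  11-01(✓)  110-1(✓)
size-2^2 implicants → -01-1  1--01  1-0-1  10--1  100--
Unchecked terms (primes): -0010, -01-1, -1001, 0-111, 0111-, 1--01, 1-0-1, 10--1, 100--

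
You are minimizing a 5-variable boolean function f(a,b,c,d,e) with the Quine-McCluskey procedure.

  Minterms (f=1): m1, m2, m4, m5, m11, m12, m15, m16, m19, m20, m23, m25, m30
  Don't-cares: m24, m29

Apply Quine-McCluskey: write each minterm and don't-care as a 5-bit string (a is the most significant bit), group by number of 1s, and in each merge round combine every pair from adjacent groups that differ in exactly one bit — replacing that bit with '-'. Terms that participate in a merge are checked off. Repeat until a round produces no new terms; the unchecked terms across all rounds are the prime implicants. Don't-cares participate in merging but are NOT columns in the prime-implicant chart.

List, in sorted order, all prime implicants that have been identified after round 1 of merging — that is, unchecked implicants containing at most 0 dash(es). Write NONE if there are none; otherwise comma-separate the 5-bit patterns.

size-2^0 implicants → 00001(✓)  00010  00100(✓)  00101(✓)  01011(✓)  01100(✓)  01111(✓)  10000(✓)  10011(✓)  10100(✓)  10111(✓)  11000(✓)  11001(✓)  11101(✓)  11110
size-2^1 implicants → -0100  0-100  00-01  0010-  01-11  1-000  10-00  10-11  11-01  1100-
Unchecked terms (primes): -0100, 0-100, 00-01, 00010, 0010-, 01-11, 1-000, 10-00, 10-11, 11-01, 1100-, 11110

00010, 11110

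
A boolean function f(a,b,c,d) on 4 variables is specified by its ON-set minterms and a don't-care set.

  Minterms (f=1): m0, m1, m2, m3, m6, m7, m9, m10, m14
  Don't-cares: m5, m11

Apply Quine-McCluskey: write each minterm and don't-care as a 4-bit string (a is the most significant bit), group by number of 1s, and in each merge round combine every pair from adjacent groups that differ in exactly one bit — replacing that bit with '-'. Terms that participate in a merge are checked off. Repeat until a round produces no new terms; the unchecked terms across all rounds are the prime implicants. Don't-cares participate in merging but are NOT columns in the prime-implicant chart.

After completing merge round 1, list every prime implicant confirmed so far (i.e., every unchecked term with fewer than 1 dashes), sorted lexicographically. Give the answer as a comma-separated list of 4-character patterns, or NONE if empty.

size-2^0 implicants → 0000(✓)  0001(✓)  0010(✓)  0011(✓)  0101(✓)  0110(✓)  0111(✓)  1001(✓)  1010(✓)  1011(✓)  1110(✓)
size-2^1 implicants → -001(✓)  -010(✓)  -011(✓)  -110(✓)  0-01(✓)  0-10(✓)  0-11(✓)  00-0(✓)  00-1(✓)  000-(✓)  001-(✓)  01-1(✓)  011-(✓)  1-10(✓)  10-1(✓)  101-(✓)
size-2^2 implicants → --10  -0-1  -01-  0--1  0-1-  00--
Unchecked terms (primes): --10, -0-1, -01-, 0--1, 0-1-, 00--

NONE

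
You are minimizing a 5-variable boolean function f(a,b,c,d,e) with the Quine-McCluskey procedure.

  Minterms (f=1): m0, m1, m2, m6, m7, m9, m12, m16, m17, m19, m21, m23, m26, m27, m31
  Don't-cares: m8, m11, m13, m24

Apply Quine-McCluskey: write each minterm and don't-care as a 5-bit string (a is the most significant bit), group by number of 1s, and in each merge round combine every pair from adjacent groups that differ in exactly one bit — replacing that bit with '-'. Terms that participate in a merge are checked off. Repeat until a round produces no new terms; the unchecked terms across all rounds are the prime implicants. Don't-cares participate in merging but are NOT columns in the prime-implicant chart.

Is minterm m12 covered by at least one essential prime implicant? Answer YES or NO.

YES

[col 0] 00000*, 00001*, 00010*, 00110*, 00111*, 01000*, 01001*, 01011*, 01100*, 01101*, 10000*, 10001*, 10011*, 10101*, 10111*, 11000*, 11010*, 11011*, 11111*
[col 1] -0000*, -0001*, -0111, -1000*, -1011, 0-000*, 0-001*, 00-10, 000-0, 0000-*, 0011-, 01-00*, 01-01*, 010-1, 0100-*, 0110-*, 1-000*, 1-011*, 1-111*, 10-01*, 10-11*, 100-1*, 1000-*, 101-1*, 11-11*, 110-0, 1101-
[col 2] --000, -000-, 0-00-, 01-0-, 1--11, 10--1
Prime implicants: --000, -000-, -0111, -1011, 0-00-, 00-10, 000-0, 0011-, 01-0-, 010-1, 1--11, 10--1, 110-0, 1101-
PI chart (minterm → PIs covering it):
  0 | --000,-000-,0-00-,000-0
  1 | -000-,0-00-
  2 | 00-10,000-0
  6 | 00-10,0011-
  7 | -0111,0011-
  9 | 0-00-,01-0-,010-1
  12 | 01-0-  (sole → essential)
  16 | --000,-000-
  17 | -000-,10--1
  19 | 1--11,10--1
  21 | 10--1  (sole → essential)
  23 | -0111,1--11,10--1
  26 | 110-0,1101-
  27 | -1011,1--11,1101-
  31 | 1--11  (sole → essential)
Essential prime implicants: 01-0-, 1--11, 10--1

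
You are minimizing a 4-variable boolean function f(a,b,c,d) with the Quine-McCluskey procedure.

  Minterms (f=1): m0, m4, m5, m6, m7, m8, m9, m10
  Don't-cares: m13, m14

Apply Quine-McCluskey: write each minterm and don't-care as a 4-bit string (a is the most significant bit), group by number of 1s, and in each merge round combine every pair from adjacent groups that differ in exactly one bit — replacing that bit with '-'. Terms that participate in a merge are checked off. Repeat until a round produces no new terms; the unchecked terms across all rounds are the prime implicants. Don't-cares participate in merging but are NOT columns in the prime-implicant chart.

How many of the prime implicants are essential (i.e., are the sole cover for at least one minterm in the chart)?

1

size-2^0 implicants → 0000(✓)  0100(✓)  0101(✓)  0110(✓)  0111(✓)  1000(✓)  1001(✓)  1010(✓)  1101(✓)  1110(✓)
size-2^1 implicants → -000  -101  -110  0-00  01-0(✓)  01-1(✓)  010-(✓)  011-(✓)  1-01  1-10  10-0  100-
size-2^2 implicants → 01--
Unchecked terms (primes): -000, -101, -110, 0-00, 01--, 1-01, 1-10, 10-0, 100-
Minterm coverage:
  m0 ⊆ -000,0-00
  m4 ⊆ 0-00,01--
  m5 ⊆ -101,01--
  m6 ⊆ -110,01--
  m7 ⊆ 01-- [E]
  m8 ⊆ -000,10-0,100-
  m9 ⊆ 1-01,100-
  m10 ⊆ 1-10,10-0
E = {01--}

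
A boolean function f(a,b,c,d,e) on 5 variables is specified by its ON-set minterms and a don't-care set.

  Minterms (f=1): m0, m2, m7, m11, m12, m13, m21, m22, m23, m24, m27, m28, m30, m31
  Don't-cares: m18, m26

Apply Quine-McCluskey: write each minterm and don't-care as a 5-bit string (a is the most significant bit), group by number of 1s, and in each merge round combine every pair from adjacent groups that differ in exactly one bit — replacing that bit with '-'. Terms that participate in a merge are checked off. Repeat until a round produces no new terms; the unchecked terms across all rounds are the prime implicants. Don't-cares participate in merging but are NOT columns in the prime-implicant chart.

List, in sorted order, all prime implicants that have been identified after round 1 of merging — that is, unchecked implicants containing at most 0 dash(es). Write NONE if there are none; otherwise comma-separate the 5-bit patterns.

Round 0: 00000✓ 00010✓ 00111✓ 01011✓ 01100✓ 01101✓ 10010✓ 10101✓ 10110✓ 10111✓ 11000✓ 11010✓ 11011✓ 11100✓ 11110✓ 11111✓
Round 1: -0010 -0111 -1011 -1100 000-0 0110- 1-010✓ 1-110✓ 1-111✓ 10-10✓ 101-1 1011-✓ 11-00✓ 11-10✓ 11-11✓ 110-0✓ 1101-✓ 111-0✓ 1111-✓
Round 2: 1--10 1-11- 11--0 11-1-
PIs = {-0010, -0111, -1011, -1100, 000-0, 0110-, 1--10, 1-11-, 101-1, 11--0, 11-1-}

NONE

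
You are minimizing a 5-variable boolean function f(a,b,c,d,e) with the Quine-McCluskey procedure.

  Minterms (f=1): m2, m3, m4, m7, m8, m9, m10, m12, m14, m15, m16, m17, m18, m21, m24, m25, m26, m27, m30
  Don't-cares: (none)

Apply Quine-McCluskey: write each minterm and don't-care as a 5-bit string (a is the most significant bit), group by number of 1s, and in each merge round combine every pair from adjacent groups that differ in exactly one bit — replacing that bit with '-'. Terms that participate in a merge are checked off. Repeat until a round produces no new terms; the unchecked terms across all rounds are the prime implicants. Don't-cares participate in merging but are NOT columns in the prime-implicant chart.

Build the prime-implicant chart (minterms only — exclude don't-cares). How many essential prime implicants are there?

[col 0] 00010*, 00011*, 00100*, 00111*, 01000*, 01001*, 01010*, 01100*, 01110*, 01111*, 10000*, 10001*, 10010*, 10101*, 11000*, 11001*, 11010*, 11011*, 11110*
[col 1] -0010*, -1000*, -1001*, -1010*, -1110*, 0-010*, 0-100, 0-111, 00-11, 0001-, 01-00*, 01-10*, 010-0*, 0100-*, 011-0*, 0111-, 1-000*, 1-001*, 1-010*, 10-01, 100-0*, 1000-*, 11-10*, 110-0*, 110-1*, 1100-*, 1101-*
[col 2] --010, -1-10, -10-0, -100-, 01--0, 1-0-0, 1-00-, 110--
Prime implicants: --010, -1-10, -10-0, -100-, 0-100, 0-111, 00-11, 0001-, 01--0, 0111-, 1-0-0, 1-00-, 10-01, 110--
PI chart (minterm → PIs covering it):
  2 | --010,0001-
  3 | 00-11,0001-
  4 | 0-100  (sole → essential)
  7 | 0-111,00-11
  8 | -10-0,-100-,01--0
  9 | -100-  (sole → essential)
  10 | --010,-1-10,-10-0,01--0
  12 | 0-100,01--0
  14 | -1-10,01--0,0111-
  15 | 0-111,0111-
  16 | 1-0-0,1-00-
  17 | 1-00-,10-01
  18 | --010,1-0-0
  21 | 10-01  (sole → essential)
  24 | -10-0,-100-,1-0-0,1-00-,110--
  25 | -100-,1-00-,110--
  26 | --010,-1-10,-10-0,1-0-0,110--
  27 | 110--  (sole → essential)
  30 | -1-10  (sole → essential)
Essential prime implicants: -1-10, -100-, 0-100, 10-01, 110--

5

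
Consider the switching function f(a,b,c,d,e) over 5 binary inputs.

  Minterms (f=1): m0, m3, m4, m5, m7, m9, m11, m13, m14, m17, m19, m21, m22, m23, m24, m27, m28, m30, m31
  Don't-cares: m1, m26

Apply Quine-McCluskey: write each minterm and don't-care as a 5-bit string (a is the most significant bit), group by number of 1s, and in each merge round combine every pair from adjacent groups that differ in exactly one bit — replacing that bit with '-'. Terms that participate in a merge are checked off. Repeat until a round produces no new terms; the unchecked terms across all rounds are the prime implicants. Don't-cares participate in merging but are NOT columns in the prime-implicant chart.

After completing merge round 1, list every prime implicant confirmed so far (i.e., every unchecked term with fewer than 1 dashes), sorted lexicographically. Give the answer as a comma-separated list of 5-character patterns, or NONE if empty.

[col 0] 00000*, 00001*, 00011*, 00100*, 00101*, 00111*, 01001*, 01011*, 01101*, 01110*, 10001*, 10011*, 10101*, 10110*, 10111*, 11000*, 11010*, 11011*, 11100*, 11110*, 11111*
[col 1] -0001*, -0011*, -0101*, -0111*, -1011*, -1110, 0-001*, 0-011*, 0-101*, 00-00*, 00-01*, 00-11*, 000-1*, 0000-*, 001-1*, 0010-*, 01-01*, 010-1*, 1-011*, 1-110*, 1-111*, 10-01*, 10-11*, 100-1*, 101-1*, 1011-*, 11-00*, 11-10*, 11-11*, 110-0*, 1101-*, 111-0*, 1111-*
[col 2] --011, -0-01*, -0-11*, -00-1*, -01-1*, 0--01, 0-0-1, 00--1*, 00-0-, 1--11, 1-11-, 10--1*, 11--0, 11-1-
[col 3] -0--1
Prime implicants: --011, -0--1, -1110, 0--01, 0-0-1, 00-0-, 1--11, 1-11-, 11--0, 11-1-

NONE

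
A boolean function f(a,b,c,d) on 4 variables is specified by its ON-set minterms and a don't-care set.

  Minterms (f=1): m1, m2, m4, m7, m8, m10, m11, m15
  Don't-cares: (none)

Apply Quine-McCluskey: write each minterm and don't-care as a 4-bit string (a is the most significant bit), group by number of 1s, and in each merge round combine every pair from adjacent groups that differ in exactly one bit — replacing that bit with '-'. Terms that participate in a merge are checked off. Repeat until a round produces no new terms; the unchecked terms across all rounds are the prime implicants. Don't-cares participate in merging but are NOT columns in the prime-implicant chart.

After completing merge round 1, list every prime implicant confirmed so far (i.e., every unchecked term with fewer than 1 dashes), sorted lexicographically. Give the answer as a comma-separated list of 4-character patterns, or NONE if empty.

Round 0: 0001 0010✓ 0100 0111✓ 1000✓ 1010✓ 1011✓ 1111✓
Round 1: -010 -111 1-11 10-0 101-
PIs = {-010, -111, 0001, 0100, 1-11, 10-0, 101-}

0001, 0100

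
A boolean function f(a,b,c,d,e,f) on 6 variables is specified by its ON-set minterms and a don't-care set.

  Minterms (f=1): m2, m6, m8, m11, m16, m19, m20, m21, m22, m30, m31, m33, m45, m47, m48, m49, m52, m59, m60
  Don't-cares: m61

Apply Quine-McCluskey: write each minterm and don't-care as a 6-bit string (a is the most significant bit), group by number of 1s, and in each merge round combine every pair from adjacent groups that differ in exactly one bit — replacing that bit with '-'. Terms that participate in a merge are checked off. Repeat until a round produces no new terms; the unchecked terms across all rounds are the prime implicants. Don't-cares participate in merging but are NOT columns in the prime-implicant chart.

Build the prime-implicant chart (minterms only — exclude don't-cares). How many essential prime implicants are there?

size-2^0 implicants → 000010(✓)  000110(✓)  001000  001011  010000(✓)  010011  010100(✓)  010101(✓)  010110(✓)  011110(✓)  011111(✓)  100001(✓)  101101(✓)  101111(✓)  110000(✓)  110001(✓)  110100(✓)  111011  111100(✓)  111101(✓)
size-2^1 implicants → -10000(✓)  -10100(✓)  0-0110  000-10  01-110  010-00(✓)  0101-0  01010-  01111-  1-0001  1-1101  1011-1  11-100  110-00(✓)  11000-  11110-
size-2^2 implicants → -10-00
Unchecked terms (primes): -10-00, 0-0110, 000-10, 001000, 001011, 01-110, 010011, 0101-0, 01010-, 01111-, 1-0001, 1-1101, 1011-1, 11-100, 11000-, 111011, 11110-
Minterm coverage:
  m2 ⊆ 000-10 [E]
  m6 ⊆ 0-0110,000-10
  m8 ⊆ 001000 [E]
  m11 ⊆ 001011 [E]
  m16 ⊆ -10-00 [E]
  m19 ⊆ 010011 [E]
  m20 ⊆ -10-00,0101-0,01010-
  m21 ⊆ 01010- [E]
  m22 ⊆ 0-0110,01-110,0101-0
  m30 ⊆ 01-110,01111-
  m31 ⊆ 01111- [E]
  m33 ⊆ 1-0001 [E]
  m45 ⊆ 1-1101,1011-1
  m47 ⊆ 1011-1 [E]
  m48 ⊆ -10-00,11000-
  m49 ⊆ 1-0001,11000-
  m52 ⊆ -10-00,11-100
  m59 ⊆ 111011 [E]
  m60 ⊆ 11-100,11110-
E = {-10-00, 000-10, 001000, 001011, 010011, 01010-, 01111-, 1-0001, 1011-1, 111011}

10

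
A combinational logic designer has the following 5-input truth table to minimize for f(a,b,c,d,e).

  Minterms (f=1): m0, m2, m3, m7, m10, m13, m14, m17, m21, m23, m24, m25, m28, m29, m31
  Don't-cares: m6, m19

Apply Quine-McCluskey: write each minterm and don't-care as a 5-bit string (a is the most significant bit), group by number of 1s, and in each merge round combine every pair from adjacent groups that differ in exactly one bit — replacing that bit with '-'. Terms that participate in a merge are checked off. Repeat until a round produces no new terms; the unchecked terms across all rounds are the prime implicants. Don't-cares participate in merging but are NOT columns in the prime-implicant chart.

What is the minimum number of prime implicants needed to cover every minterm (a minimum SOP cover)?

[col 0] 00000*, 00010*, 00011*, 00110*, 00111*, 01010*, 01101*, 01110*, 10001*, 10011*, 10101*, 10111*, 11000*, 11001*, 11100*, 11101*, 11111*
[col 1] -0011*, -0111*, -1101, 0-010*, 0-110*, 00-10*, 00-11*, 000-0, 0001-*, 0011-*, 01-10*, 1-001*, 1-101*, 1-111*, 10-01*, 10-11*, 100-1*, 101-1*, 11-00*, 11-01*, 1100-*, 111-1*, 1110-*
[col 2] -0-11, 0--10, 00-1-, 1--01, 1-1-1, 10--1, 11-0-
Prime implicants: -0-11, -1101, 0--10, 00-1-, 000-0, 1--01, 1-1-1, 10--1, 11-0-
PI chart (minterm → PIs covering it):
  0 | 000-0  (sole → essential)
  2 | 0--10,00-1-,000-0
  3 | -0-11,00-1-
  7 | -0-11,00-1-
  10 | 0--10  (sole → essential)
  13 | -1101  (sole → essential)
  14 | 0--10  (sole → essential)
  17 | 1--01,10--1
  21 | 1--01,1-1-1,10--1
  23 | -0-11,1-1-1,10--1
  24 | 11-0-  (sole → essential)
  25 | 1--01,11-0-
  28 | 11-0-  (sole → essential)
  29 | -1101,1--01,1-1-1,11-0-
  31 | 1-1-1  (sole → essential)
Essential prime implicants: -1101, 0--10, 000-0, 1-1-1, 11-0-
Petrick residual → -0-11, 1--01
Minimum SOP uses 7 PIs: b'de + bcd'e + a'de' + a'b'c'e' + ad'e + ace + abd'

7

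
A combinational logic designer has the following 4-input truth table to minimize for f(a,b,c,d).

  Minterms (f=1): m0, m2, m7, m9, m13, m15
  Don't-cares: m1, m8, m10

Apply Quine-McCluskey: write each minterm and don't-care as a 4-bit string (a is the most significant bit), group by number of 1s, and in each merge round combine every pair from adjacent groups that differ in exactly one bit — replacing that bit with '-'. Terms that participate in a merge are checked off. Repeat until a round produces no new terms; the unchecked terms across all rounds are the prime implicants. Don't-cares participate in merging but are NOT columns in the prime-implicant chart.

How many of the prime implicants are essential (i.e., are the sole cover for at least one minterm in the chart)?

[col 0] 0000*, 0001*, 0010*, 0111*, 1000*, 1001*, 1010*, 1101*, 1111*
[col 1] -000*, -001*, -010*, -111, 00-0*, 000-*, 1-01, 10-0*, 100-*, 11-1
[col 2] -0-0, -00-
Prime implicants: -0-0, -00-, -111, 1-01, 11-1
PI chart (minterm → PIs covering it):
  0 | -0-0,-00-
  2 | -0-0  (sole → essential)
  7 | -111  (sole → essential)
  9 | -00-,1-01
  13 | 1-01,11-1
  15 | -111,11-1
Essential prime implicants: -0-0, -111

2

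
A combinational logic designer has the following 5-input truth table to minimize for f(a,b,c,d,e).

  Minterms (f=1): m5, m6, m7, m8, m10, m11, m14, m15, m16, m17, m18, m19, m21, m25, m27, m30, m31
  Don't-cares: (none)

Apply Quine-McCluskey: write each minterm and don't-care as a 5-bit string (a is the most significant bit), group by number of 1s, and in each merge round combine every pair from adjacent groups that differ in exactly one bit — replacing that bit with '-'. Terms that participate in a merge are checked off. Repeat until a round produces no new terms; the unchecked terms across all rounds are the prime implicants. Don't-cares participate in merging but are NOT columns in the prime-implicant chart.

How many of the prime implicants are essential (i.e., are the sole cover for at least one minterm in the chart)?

[col 0] 00101*, 00110*, 00111*, 01000*, 01010*, 01011*, 01110*, 01111*, 10000*, 10001*, 10010*, 10011*, 10101*, 11001*, 11011*, 11110*, 11111*
[col 1] -0101, -1011*, -1110*, -1111*, 0-110*, 0-111*, 001-1, 0011-*, 01-10*, 01-11*, 010-0, 0101-*, 0111-*, 1-001*, 1-011*, 10-01, 100-0*, 100-1*, 1000-*, 1001-*, 11-11*, 110-1*, 1111-*
[col 2] -1-11, -111-, 0-11-, 01-1-, 1-0-1, 100--
Prime implicants: -0101, -1-11, -111-, 0-11-, 001-1, 01-1-, 010-0, 1-0-1, 10-01, 100--
PI chart (minterm → PIs covering it):
  5 | -0101,001-1
  6 | 0-11-  (sole → essential)
  7 | 0-11-,001-1
  8 | 010-0  (sole → essential)
  10 | 01-1-,010-0
  11 | -1-11,01-1-
  14 | -111-,0-11-,01-1-
  15 | -1-11,-111-,0-11-,01-1-
  16 | 100--  (sole → essential)
  17 | 1-0-1,10-01,100--
  18 | 100--  (sole → essential)
  19 | 1-0-1,100--
  21 | -0101,10-01
  25 | 1-0-1  (sole → essential)
  27 | -1-11,1-0-1
  30 | -111-  (sole → essential)
  31 | -1-11,-111-
Essential prime implicants: -111-, 0-11-, 010-0, 1-0-1, 100--

5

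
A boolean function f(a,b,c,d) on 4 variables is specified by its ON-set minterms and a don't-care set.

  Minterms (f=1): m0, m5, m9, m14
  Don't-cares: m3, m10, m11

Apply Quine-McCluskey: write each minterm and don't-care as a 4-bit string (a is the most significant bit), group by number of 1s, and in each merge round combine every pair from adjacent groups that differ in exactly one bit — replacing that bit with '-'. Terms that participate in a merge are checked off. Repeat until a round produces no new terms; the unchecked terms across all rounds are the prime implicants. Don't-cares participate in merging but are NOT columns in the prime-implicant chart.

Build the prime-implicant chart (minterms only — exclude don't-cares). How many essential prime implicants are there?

[col 0] 0000, 0011*, 0101, 1001*, 1010*, 1011*, 1110*
[col 1] -011, 1-10, 10-1, 101-
Prime implicants: -011, 0000, 0101, 1-10, 10-1, 101-
PI chart (minterm → PIs covering it):
  0 | 0000  (sole → essential)
  5 | 0101  (sole → essential)
  9 | 10-1  (sole → essential)
  14 | 1-10  (sole → essential)
Essential prime implicants: 0000, 0101, 1-10, 10-1

4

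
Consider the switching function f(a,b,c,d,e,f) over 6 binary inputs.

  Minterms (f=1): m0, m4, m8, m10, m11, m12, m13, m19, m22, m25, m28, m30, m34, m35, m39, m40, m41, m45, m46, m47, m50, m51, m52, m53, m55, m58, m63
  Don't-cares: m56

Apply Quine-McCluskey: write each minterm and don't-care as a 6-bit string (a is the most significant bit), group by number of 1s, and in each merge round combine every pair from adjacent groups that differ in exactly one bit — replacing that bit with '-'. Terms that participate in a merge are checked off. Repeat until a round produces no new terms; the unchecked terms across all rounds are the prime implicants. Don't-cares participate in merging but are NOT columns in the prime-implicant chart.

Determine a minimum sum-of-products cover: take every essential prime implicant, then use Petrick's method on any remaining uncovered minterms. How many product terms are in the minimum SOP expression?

size-2^0 implicants → 000000(✓)  000100(✓)  001000(✓)  001010(✓)  001011(✓)  001100(✓)  001101(✓)  010011(✓)  010110(✓)  011001  011100(✓)  011110(✓)  100010(✓)  100011(✓)  100111(✓)  101000(✓)  101001(✓)  101101(✓)  101110(✓)  101111(✓)  110010(✓)  110011(✓)  110100(✓)  110101(✓)  110111(✓)  111000(✓)  111010(✓)  111111(✓)
size-2^1 implicants → -01000  -01101  -10011  0-1100  00-000(✓)  00-100(✓)  000-00(✓)  001-00(✓)  0010-0  00101-  00110-  01-110  0111-0  1-0010(✓)  1-0011(✓)  1-0111(✓)  1-1000  1-1111(✓)  10-111(✓)  100-11(✓)  10001-(✓)  101-01  10100-  1011-1  10111-  11-010  11-111(✓)  110-11(✓)  11001-(✓)  1101-1  11010-  1110-0
size-2^2 implicants → 00--00  1--111  1-0-11  1-001-
Unchecked terms (primes): -01000, -01101, -10011, 0-1100, 00--00, 0010-0, 00101-, 00110-, 01-110, 011001, 0111-0, 1--111, 1-0-11, 1-001-, 1-1000, 101-01, 10100-, 1011-1, 10111-, 11-010, 1101-1, 11010-, 1110-0
Minterm coverage:
  m0 ⊆ 00--00 [E]
  m4 ⊆ 00--00 [E]
  m8 ⊆ -01000,00--00,0010-0
  m10 ⊆ 0010-0,00101-
  m11 ⊆ 00101- [E]
  m12 ⊆ 0-1100,00--00,00110-
  m13 ⊆ -01101,00110-
  m19 ⊆ -10011 [E]
  m22 ⊆ 01-110 [E]
  m25 ⊆ 011001 [E]
  m28 ⊆ 0-1100,0111-0
  m30 ⊆ 01-110,0111-0
  m34 ⊆ 1-001- [E]
  m35 ⊆ 1-0-11,1-001-
  m39 ⊆ 1--111,1-0-11
  m40 ⊆ -01000,1-1000,10100-
  m41 ⊆ 101-01,10100-
  m45 ⊆ -01101,101-01,1011-1
  m46 ⊆ 10111- [E]
  m47 ⊆ 1--111,1011-1,10111-
  m50 ⊆ 1-001-,11-010
  m51 ⊆ -10011,1-0-11,1-001-
  m52 ⊆ 11010- [E]
  m53 ⊆ 1101-1,11010-
  m55 ⊆ 1--111,1-0-11,1101-1
  m58 ⊆ 11-010,1110-0
  m63 ⊆ 1--111 [E]
E = {-10011, 00--00, 00101-, 01-110, 011001, 1--111, 1-001-, 10111-, 11010-}
Petrick residual → -01101, 0-1100, 10100-, 11-010
Cover = b'cde'f + bc'd'ef + a'cde'f' + a'b'e'f' + a'b'cd'e + a'bdef' + a'bcd'e'f + adef + ac'd'e + ab'cd'e' + ab'cde + abd'ef' + abc'de'  |cover|=13

13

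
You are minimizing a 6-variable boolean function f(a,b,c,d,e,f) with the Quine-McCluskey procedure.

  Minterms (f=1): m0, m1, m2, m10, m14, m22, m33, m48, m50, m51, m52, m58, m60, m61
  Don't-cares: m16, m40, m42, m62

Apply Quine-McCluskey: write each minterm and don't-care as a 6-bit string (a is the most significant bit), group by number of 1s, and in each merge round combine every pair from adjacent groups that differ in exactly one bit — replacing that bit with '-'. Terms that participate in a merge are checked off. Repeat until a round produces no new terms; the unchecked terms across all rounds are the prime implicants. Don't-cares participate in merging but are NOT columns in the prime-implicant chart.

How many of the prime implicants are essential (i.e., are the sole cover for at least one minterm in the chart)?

size-2^0 implicants → 000000(✓)  000001(✓)  000010(✓)  001010(✓)  001110(✓)  010000(✓)  010110  100001(✓)  101000(✓)  101010(✓)  110000(✓)  110010(✓)  110011(✓)  110100(✓)  111010(✓)  111100(✓)  111101(✓)  111110(✓)
size-2^1 implicants → -00001  -01010  -10000  0-0000  00-010  0000-0  00000-  001-10  1-1010  1010-0  11-010  11-100  110-00  1100-0  11001-  111-10  1111-0  11110-
Unchecked terms (primes): -00001, -01010, -10000, 0-0000, 00-010, 0000-0, 00000-, 001-10, 010110, 1-1010, 1010-0, 11-010, 11-100, 110-00, 1100-0, 11001-, 111-10, 1111-0, 11110-
Minterm coverage:
  m0 ⊆ 0-0000,0000-0,00000-
  m1 ⊆ -00001,00000-
  m2 ⊆ 00-010,0000-0
  m10 ⊆ -01010,00-010,001-10
  m14 ⊆ 001-10 [E]
  m22 ⊆ 010110 [E]
  m33 ⊆ -00001 [E]
  m48 ⊆ -10000,110-00,1100-0
  m50 ⊆ 11-010,1100-0,11001-
  m51 ⊆ 11001- [E]
  m52 ⊆ 11-100,110-00
  m58 ⊆ 1-1010,11-010,111-10
  m60 ⊆ 11-100,1111-0,11110-
  m61 ⊆ 11110- [E]
E = {-00001, 001-10, 010110, 11001-, 11110-}

5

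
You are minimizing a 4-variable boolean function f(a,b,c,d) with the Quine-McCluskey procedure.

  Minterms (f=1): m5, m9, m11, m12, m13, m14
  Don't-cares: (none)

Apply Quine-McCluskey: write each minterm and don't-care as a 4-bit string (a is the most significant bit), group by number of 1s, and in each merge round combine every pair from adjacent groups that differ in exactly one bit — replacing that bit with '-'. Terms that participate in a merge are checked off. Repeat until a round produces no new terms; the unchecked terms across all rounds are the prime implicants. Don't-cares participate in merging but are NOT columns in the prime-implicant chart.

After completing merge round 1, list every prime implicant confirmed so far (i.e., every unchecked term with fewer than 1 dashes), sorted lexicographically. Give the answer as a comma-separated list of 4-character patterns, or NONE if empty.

NONE

size-2^0 implicants → 0101(✓)  1001(✓)  1011(✓)  1100(✓)  1101(✓)  1110(✓)
size-2^1 implicants → -101  1-01  10-1  11-0  110-
Unchecked terms (primes): -101, 1-01, 10-1, 11-0, 110-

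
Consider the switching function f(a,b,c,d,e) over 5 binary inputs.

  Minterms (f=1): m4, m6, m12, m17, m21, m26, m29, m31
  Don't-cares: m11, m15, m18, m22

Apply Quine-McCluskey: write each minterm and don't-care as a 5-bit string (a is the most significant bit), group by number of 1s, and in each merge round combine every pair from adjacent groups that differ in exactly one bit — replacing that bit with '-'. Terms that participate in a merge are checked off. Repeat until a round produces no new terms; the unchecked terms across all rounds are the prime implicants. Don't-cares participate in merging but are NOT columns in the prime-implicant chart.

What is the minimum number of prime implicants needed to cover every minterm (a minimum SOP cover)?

[col 0] 00100*, 00110*, 01011*, 01100*, 01111*, 10001*, 10010*, 10101*, 10110*, 11010*, 11101*, 11111*
[col 1] -0110, -1111, 0-100, 001-0, 01-11, 1-010, 1-101, 10-01, 10-10, 111-1
Prime implicants: -0110, -1111, 0-100, 001-0, 01-11, 1-010, 1-101, 10-01, 10-10, 111-1
PI chart (minterm → PIs covering it):
  4 | 0-100,001-0
  6 | -0110,001-0
  12 | 0-100  (sole → essential)
  17 | 10-01  (sole → essential)
  21 | 1-101,10-01
  26 | 1-010  (sole → essential)
  29 | 1-101,111-1
  31 | -1111,111-1
Essential prime implicants: 0-100, 1-010, 10-01
Petrick residual → -0110, 111-1
Minimum SOP uses 5 PIs: b'cde' + a'cd'e' + ac'de' + ab'd'e + abce

5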